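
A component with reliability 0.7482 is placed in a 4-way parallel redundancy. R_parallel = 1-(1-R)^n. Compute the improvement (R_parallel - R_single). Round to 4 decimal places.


R_single = 0.7482, n = 4
1 - R_single = 0.2518
(1 - R_single)^n = 0.2518^4 = 0.004
R_parallel = 1 - 0.004 = 0.996
Improvement = 0.996 - 0.7482
Improvement = 0.2478

0.2478


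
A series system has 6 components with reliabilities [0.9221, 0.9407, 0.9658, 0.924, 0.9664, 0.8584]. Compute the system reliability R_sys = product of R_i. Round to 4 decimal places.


Components: [0.9221, 0.9407, 0.9658, 0.924, 0.9664, 0.8584]
After component 1 (R=0.9221): product = 0.9221
After component 2 (R=0.9407): product = 0.8674
After component 3 (R=0.9658): product = 0.8378
After component 4 (R=0.924): product = 0.7741
After component 5 (R=0.9664): product = 0.7481
After component 6 (R=0.8584): product = 0.6421
R_sys = 0.6421

0.6421


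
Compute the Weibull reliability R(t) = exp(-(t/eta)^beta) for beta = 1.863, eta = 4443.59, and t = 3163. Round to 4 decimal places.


beta = 1.863, eta = 4443.59, t = 3163
t/eta = 3163 / 4443.59 = 0.7118
(t/eta)^beta = 0.7118^1.863 = 0.5308
R(t) = exp(-0.5308)
R(t) = 0.5881

0.5881


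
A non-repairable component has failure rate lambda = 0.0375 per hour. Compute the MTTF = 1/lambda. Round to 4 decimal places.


lambda = 0.0375
MTTF = 1 / 0.0375
MTTF = 26.6667

26.6667


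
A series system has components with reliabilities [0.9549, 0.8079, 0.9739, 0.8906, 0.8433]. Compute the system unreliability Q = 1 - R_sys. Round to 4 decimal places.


Components: [0.9549, 0.8079, 0.9739, 0.8906, 0.8433]
After component 1: product = 0.9549
After component 2: product = 0.7715
After component 3: product = 0.7513
After component 4: product = 0.6691
After component 5: product = 0.5643
R_sys = 0.5643
Q = 1 - 0.5643 = 0.4357

0.4357


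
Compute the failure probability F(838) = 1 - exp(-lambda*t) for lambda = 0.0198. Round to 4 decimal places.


lambda = 0.0198, t = 838
lambda * t = 16.5924
exp(-16.5924) = 0.0
F(t) = 1 - 0.0
F(t) = 1.0

1.0


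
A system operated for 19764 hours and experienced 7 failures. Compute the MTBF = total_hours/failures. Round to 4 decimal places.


total_hours = 19764
failures = 7
MTBF = 19764 / 7
MTBF = 2823.4286

2823.4286


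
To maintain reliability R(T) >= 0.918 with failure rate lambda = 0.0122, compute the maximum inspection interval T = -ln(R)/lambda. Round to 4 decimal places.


R_target = 0.918
lambda = 0.0122
-ln(0.918) = 0.0856
T = 0.0856 / 0.0122
T = 7.0129

7.0129


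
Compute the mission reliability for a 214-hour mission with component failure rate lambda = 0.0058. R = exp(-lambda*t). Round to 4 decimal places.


lambda = 0.0058
mission_time = 214
lambda * t = 0.0058 * 214 = 1.2412
R = exp(-1.2412)
R = 0.289

0.289


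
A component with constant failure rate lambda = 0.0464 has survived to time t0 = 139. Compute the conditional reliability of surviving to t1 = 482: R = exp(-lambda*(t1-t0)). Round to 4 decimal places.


lambda = 0.0464
t0 = 139, t1 = 482
t1 - t0 = 343
lambda * (t1-t0) = 0.0464 * 343 = 15.9152
R = exp(-15.9152)
R = 0.0

0.0


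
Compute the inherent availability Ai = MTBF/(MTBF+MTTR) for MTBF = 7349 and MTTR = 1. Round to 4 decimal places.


MTBF = 7349
MTTR = 1
MTBF + MTTR = 7350
Ai = 7349 / 7350
Ai = 0.9999

0.9999


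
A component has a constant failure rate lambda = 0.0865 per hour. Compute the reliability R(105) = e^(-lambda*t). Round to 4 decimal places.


lambda = 0.0865
t = 105
lambda * t = 9.0825
R(t) = e^(-9.0825)
R(t) = 0.0001

0.0001


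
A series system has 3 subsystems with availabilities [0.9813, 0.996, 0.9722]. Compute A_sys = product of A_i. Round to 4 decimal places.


Subsystems: [0.9813, 0.996, 0.9722]
After subsystem 1 (A=0.9813): product = 0.9813
After subsystem 2 (A=0.996): product = 0.9774
After subsystem 3 (A=0.9722): product = 0.9502
A_sys = 0.9502

0.9502


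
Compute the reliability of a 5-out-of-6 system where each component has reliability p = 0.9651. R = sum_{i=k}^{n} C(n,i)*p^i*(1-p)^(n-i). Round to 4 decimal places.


k = 5, n = 6, p = 0.9651
i=5: C(6,5)=6 * 0.9651^5 * 0.0349^1 = 0.1753
i=6: C(6,6)=1 * 0.9651^6 * 0.0349^0 = 0.808
R = sum of terms = 0.9834

0.9834


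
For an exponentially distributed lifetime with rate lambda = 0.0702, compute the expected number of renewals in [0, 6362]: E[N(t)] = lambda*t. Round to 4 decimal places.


lambda = 0.0702
t = 6362
E[N(t)] = lambda * t
E[N(t)] = 0.0702 * 6362
E[N(t)] = 446.6124

446.6124


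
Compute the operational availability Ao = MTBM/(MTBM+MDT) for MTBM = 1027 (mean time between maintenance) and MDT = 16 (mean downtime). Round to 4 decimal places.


MTBM = 1027
MDT = 16
MTBM + MDT = 1043
Ao = 1027 / 1043
Ao = 0.9847

0.9847


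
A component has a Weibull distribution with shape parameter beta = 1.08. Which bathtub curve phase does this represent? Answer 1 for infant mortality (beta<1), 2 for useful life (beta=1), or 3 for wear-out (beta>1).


beta = 1.08
Compare beta to 1:
beta < 1 => infant mortality (phase 1)
beta = 1 => useful life (phase 2)
beta > 1 => wear-out (phase 3)
Since beta = 1.08, this is wear-out (increasing failure rate)
Phase = 3

3


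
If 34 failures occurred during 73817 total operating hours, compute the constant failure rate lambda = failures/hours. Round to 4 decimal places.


failures = 34
total_hours = 73817
lambda = 34 / 73817
lambda = 0.0005

0.0005


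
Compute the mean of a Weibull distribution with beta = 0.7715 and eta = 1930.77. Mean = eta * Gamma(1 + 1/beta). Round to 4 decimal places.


beta = 0.7715, eta = 1930.77
1/beta = 1.2962
1 + 1/beta = 2.2962
Gamma(2.2962) = 1.164
Mean = 1930.77 * 1.164
Mean = 2247.4987

2247.4987


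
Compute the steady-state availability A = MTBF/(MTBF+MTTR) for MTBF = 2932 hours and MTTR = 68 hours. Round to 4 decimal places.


MTBF = 2932
MTTR = 68
MTBF + MTTR = 3000
A = 2932 / 3000
A = 0.9773

0.9773


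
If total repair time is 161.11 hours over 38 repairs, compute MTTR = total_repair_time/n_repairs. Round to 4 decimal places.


total_repair_time = 161.11
n_repairs = 38
MTTR = 161.11 / 38
MTTR = 4.2397

4.2397


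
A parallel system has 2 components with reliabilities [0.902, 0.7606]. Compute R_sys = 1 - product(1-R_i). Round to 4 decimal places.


Components: [0.902, 0.7606]
(1 - 0.902) = 0.098, running product = 0.098
(1 - 0.7606) = 0.2394, running product = 0.0235
Product of (1-R_i) = 0.0235
R_sys = 1 - 0.0235 = 0.9765

0.9765


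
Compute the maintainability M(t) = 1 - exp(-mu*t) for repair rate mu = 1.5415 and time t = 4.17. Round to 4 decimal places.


mu = 1.5415, t = 4.17
mu * t = 1.5415 * 4.17 = 6.4281
exp(-6.4281) = 0.0016
M(t) = 1 - 0.0016
M(t) = 0.9984

0.9984


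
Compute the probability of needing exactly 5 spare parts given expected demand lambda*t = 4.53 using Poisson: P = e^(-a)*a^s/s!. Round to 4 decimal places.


a = 4.53, s = 5
e^(-a) = e^(-4.53) = 0.0108
a^s = 4.53^5 = 1907.6162
s! = 120
P = 0.0108 * 1907.6162 / 120
P = 0.1714

0.1714


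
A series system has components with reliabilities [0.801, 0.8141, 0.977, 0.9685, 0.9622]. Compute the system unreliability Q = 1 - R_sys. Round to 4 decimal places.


Components: [0.801, 0.8141, 0.977, 0.9685, 0.9622]
After component 1: product = 0.801
After component 2: product = 0.6521
After component 3: product = 0.6371
After component 4: product = 0.617
After component 5: product = 0.5937
R_sys = 0.5937
Q = 1 - 0.5937 = 0.4063

0.4063


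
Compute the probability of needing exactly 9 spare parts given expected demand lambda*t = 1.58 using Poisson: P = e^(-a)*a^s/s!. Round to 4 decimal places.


a = 1.58, s = 9
e^(-a) = e^(-1.58) = 0.206
a^s = 1.58^9 = 61.364
s! = 362880
P = 0.206 * 61.364 / 362880
P = 0.0

0.0


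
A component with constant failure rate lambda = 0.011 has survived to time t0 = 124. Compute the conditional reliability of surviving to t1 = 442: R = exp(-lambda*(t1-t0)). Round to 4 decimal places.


lambda = 0.011
t0 = 124, t1 = 442
t1 - t0 = 318
lambda * (t1-t0) = 0.011 * 318 = 3.498
R = exp(-3.498)
R = 0.0303

0.0303


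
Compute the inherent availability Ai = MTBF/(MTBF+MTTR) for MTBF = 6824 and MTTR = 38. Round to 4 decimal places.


MTBF = 6824
MTTR = 38
MTBF + MTTR = 6862
Ai = 6824 / 6862
Ai = 0.9945

0.9945


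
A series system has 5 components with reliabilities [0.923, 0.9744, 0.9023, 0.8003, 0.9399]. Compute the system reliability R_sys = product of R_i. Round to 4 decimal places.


Components: [0.923, 0.9744, 0.9023, 0.8003, 0.9399]
After component 1 (R=0.923): product = 0.923
After component 2 (R=0.9744): product = 0.8994
After component 3 (R=0.9023): product = 0.8115
After component 4 (R=0.8003): product = 0.6494
After component 5 (R=0.9399): product = 0.6104
R_sys = 0.6104

0.6104


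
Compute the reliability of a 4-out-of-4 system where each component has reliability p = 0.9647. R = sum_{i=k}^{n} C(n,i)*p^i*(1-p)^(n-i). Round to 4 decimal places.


k = 4, n = 4, p = 0.9647
i=4: C(4,4)=1 * 0.9647^4 * 0.0353^0 = 0.8661
R = sum of terms = 0.8661

0.8661


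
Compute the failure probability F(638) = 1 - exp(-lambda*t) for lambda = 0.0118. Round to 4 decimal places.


lambda = 0.0118, t = 638
lambda * t = 7.5284
exp(-7.5284) = 0.0005
F(t) = 1 - 0.0005
F(t) = 0.9995

0.9995


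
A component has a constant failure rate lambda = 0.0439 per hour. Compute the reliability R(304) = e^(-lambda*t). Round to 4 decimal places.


lambda = 0.0439
t = 304
lambda * t = 13.3456
R(t) = e^(-13.3456)
R(t) = 0.0

0.0


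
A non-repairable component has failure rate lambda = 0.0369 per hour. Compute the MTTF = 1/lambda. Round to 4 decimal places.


lambda = 0.0369
MTTF = 1 / 0.0369
MTTF = 27.1003

27.1003


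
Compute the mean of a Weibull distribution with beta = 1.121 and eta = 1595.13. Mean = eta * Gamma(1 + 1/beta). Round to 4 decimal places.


beta = 1.121, eta = 1595.13
1/beta = 0.8921
1 + 1/beta = 1.8921
Gamma(1.8921) = 0.9591
Mean = 1595.13 * 0.9591
Mean = 1529.8425

1529.8425


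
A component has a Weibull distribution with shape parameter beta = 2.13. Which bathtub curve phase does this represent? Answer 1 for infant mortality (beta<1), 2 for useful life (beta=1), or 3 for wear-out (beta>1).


beta = 2.13
Compare beta to 1:
beta < 1 => infant mortality (phase 1)
beta = 1 => useful life (phase 2)
beta > 1 => wear-out (phase 3)
Since beta = 2.13, this is wear-out (increasing failure rate)
Phase = 3

3


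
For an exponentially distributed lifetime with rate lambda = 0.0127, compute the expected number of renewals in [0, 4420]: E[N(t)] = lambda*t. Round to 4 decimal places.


lambda = 0.0127
t = 4420
E[N(t)] = lambda * t
E[N(t)] = 0.0127 * 4420
E[N(t)] = 56.134

56.134


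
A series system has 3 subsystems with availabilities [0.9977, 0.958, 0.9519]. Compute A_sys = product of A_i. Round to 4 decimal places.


Subsystems: [0.9977, 0.958, 0.9519]
After subsystem 1 (A=0.9977): product = 0.9977
After subsystem 2 (A=0.958): product = 0.9558
After subsystem 3 (A=0.9519): product = 0.9098
A_sys = 0.9098

0.9098


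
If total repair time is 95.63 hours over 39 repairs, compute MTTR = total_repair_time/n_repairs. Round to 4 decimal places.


total_repair_time = 95.63
n_repairs = 39
MTTR = 95.63 / 39
MTTR = 2.4521

2.4521


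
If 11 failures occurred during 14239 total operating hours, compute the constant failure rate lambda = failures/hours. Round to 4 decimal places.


failures = 11
total_hours = 14239
lambda = 11 / 14239
lambda = 0.0008

0.0008


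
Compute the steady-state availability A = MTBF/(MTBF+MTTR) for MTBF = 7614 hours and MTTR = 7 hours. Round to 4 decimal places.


MTBF = 7614
MTTR = 7
MTBF + MTTR = 7621
A = 7614 / 7621
A = 0.9991

0.9991


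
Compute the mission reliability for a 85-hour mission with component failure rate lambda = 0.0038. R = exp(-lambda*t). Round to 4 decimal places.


lambda = 0.0038
mission_time = 85
lambda * t = 0.0038 * 85 = 0.323
R = exp(-0.323)
R = 0.724

0.724


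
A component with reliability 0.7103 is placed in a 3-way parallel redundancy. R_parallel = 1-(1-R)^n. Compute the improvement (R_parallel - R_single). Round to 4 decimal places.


R_single = 0.7103, n = 3
1 - R_single = 0.2897
(1 - R_single)^n = 0.2897^3 = 0.0243
R_parallel = 1 - 0.0243 = 0.9757
Improvement = 0.9757 - 0.7103
Improvement = 0.2654

0.2654


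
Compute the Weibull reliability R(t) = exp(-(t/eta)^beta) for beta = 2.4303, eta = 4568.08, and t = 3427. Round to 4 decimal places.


beta = 2.4303, eta = 4568.08, t = 3427
t/eta = 3427 / 4568.08 = 0.7502
(t/eta)^beta = 0.7502^2.4303 = 0.4973
R(t) = exp(-0.4973)
R(t) = 0.6081

0.6081


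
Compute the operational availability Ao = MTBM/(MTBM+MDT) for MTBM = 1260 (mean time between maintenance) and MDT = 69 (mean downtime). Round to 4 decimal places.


MTBM = 1260
MDT = 69
MTBM + MDT = 1329
Ao = 1260 / 1329
Ao = 0.9481

0.9481


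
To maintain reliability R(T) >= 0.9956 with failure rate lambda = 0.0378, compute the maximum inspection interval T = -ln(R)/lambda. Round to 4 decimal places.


R_target = 0.9956
lambda = 0.0378
-ln(0.9956) = 0.0044
T = 0.0044 / 0.0378
T = 0.1167

0.1167


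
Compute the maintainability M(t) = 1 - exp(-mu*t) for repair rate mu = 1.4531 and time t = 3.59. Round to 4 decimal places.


mu = 1.4531, t = 3.59
mu * t = 1.4531 * 3.59 = 5.2166
exp(-5.2166) = 0.0054
M(t) = 1 - 0.0054
M(t) = 0.9946

0.9946


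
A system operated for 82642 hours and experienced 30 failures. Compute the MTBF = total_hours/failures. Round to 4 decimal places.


total_hours = 82642
failures = 30
MTBF = 82642 / 30
MTBF = 2754.7333

2754.7333


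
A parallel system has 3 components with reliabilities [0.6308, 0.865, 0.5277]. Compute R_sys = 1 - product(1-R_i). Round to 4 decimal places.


Components: [0.6308, 0.865, 0.5277]
(1 - 0.6308) = 0.3692, running product = 0.3692
(1 - 0.865) = 0.135, running product = 0.0498
(1 - 0.5277) = 0.4723, running product = 0.0235
Product of (1-R_i) = 0.0235
R_sys = 1 - 0.0235 = 0.9765

0.9765


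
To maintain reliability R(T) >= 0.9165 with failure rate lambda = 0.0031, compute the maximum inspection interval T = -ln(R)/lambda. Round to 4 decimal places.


R_target = 0.9165
lambda = 0.0031
-ln(0.9165) = 0.0872
T = 0.0872 / 0.0031
T = 28.1268

28.1268


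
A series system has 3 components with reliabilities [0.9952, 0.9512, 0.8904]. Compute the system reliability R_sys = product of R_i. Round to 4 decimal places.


Components: [0.9952, 0.9512, 0.8904]
After component 1 (R=0.9952): product = 0.9952
After component 2 (R=0.9512): product = 0.9466
After component 3 (R=0.8904): product = 0.8429
R_sys = 0.8429

0.8429


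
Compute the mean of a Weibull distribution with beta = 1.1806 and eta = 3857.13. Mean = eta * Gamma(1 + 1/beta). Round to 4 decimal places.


beta = 1.1806, eta = 3857.13
1/beta = 0.847
1 + 1/beta = 1.847
Gamma(1.847) = 0.9447
Mean = 3857.13 * 0.9447
Mean = 3643.8753

3643.8753


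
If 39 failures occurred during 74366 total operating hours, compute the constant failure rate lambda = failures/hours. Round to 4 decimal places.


failures = 39
total_hours = 74366
lambda = 39 / 74366
lambda = 0.0005

0.0005


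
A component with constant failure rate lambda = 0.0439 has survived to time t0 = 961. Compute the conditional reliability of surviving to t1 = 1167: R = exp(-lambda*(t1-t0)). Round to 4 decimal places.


lambda = 0.0439
t0 = 961, t1 = 1167
t1 - t0 = 206
lambda * (t1-t0) = 0.0439 * 206 = 9.0434
R = exp(-9.0434)
R = 0.0001

0.0001


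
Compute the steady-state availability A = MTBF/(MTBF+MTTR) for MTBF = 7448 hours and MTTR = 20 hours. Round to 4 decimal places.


MTBF = 7448
MTTR = 20
MTBF + MTTR = 7468
A = 7448 / 7468
A = 0.9973

0.9973


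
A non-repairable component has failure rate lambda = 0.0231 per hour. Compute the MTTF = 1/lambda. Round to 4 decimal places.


lambda = 0.0231
MTTF = 1 / 0.0231
MTTF = 43.29

43.29


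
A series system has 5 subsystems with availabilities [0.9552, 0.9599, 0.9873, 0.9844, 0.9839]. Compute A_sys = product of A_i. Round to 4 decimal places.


Subsystems: [0.9552, 0.9599, 0.9873, 0.9844, 0.9839]
After subsystem 1 (A=0.9552): product = 0.9552
After subsystem 2 (A=0.9599): product = 0.9169
After subsystem 3 (A=0.9873): product = 0.9053
After subsystem 4 (A=0.9844): product = 0.8911
After subsystem 5 (A=0.9839): product = 0.8768
A_sys = 0.8768

0.8768


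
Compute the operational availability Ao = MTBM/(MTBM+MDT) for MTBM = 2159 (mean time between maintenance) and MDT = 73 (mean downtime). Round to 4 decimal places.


MTBM = 2159
MDT = 73
MTBM + MDT = 2232
Ao = 2159 / 2232
Ao = 0.9673

0.9673


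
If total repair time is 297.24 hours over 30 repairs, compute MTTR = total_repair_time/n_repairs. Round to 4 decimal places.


total_repair_time = 297.24
n_repairs = 30
MTTR = 297.24 / 30
MTTR = 9.908

9.908


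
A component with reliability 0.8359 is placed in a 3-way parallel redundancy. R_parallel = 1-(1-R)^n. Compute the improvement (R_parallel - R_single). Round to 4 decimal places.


R_single = 0.8359, n = 3
1 - R_single = 0.1641
(1 - R_single)^n = 0.1641^3 = 0.0044
R_parallel = 1 - 0.0044 = 0.9956
Improvement = 0.9956 - 0.8359
Improvement = 0.1597

0.1597


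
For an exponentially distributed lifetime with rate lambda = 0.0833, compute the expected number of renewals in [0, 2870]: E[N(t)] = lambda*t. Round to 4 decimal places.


lambda = 0.0833
t = 2870
E[N(t)] = lambda * t
E[N(t)] = 0.0833 * 2870
E[N(t)] = 239.071

239.071


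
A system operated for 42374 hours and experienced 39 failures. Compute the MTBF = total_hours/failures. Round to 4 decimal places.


total_hours = 42374
failures = 39
MTBF = 42374 / 39
MTBF = 1086.5128

1086.5128


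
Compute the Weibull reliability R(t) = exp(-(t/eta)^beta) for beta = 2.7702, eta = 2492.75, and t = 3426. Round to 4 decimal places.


beta = 2.7702, eta = 2492.75, t = 3426
t/eta = 3426 / 2492.75 = 1.3744
(t/eta)^beta = 1.3744^2.7702 = 2.4132
R(t) = exp(-2.4132)
R(t) = 0.0895

0.0895


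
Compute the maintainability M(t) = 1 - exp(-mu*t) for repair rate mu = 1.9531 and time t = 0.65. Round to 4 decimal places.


mu = 1.9531, t = 0.65
mu * t = 1.9531 * 0.65 = 1.2695
exp(-1.2695) = 0.281
M(t) = 1 - 0.281
M(t) = 0.719

0.719


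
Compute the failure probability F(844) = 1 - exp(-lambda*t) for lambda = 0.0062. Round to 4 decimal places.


lambda = 0.0062, t = 844
lambda * t = 5.2328
exp(-5.2328) = 0.0053
F(t) = 1 - 0.0053
F(t) = 0.9947

0.9947


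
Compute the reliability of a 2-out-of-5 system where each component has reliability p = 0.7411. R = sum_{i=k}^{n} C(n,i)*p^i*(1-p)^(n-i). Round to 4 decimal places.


k = 2, n = 5, p = 0.7411
i=2: C(5,2)=10 * 0.7411^2 * 0.2589^3 = 0.0953
i=3: C(5,3)=10 * 0.7411^3 * 0.2589^2 = 0.2728
i=4: C(5,4)=5 * 0.7411^4 * 0.2589^1 = 0.3905
i=5: C(5,5)=1 * 0.7411^5 * 0.2589^0 = 0.2236
R = sum of terms = 0.9822

0.9822


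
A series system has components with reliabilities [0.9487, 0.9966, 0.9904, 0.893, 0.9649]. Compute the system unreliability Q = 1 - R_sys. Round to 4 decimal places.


Components: [0.9487, 0.9966, 0.9904, 0.893, 0.9649]
After component 1: product = 0.9487
After component 2: product = 0.9455
After component 3: product = 0.9364
After component 4: product = 0.8362
After component 5: product = 0.8069
R_sys = 0.8069
Q = 1 - 0.8069 = 0.1931

0.1931


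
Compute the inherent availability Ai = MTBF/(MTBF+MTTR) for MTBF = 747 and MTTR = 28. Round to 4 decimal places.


MTBF = 747
MTTR = 28
MTBF + MTTR = 775
Ai = 747 / 775
Ai = 0.9639

0.9639


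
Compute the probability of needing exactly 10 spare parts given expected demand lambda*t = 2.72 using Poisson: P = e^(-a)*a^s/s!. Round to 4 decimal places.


a = 2.72, s = 10
e^(-a) = e^(-2.72) = 0.0659
a^s = 2.72^10 = 22166.0874
s! = 3628800
P = 0.0659 * 22166.0874 / 3628800
P = 0.0004

0.0004


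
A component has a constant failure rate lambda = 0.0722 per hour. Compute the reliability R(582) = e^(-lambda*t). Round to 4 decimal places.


lambda = 0.0722
t = 582
lambda * t = 42.0204
R(t) = e^(-42.0204)
R(t) = 0.0

0.0


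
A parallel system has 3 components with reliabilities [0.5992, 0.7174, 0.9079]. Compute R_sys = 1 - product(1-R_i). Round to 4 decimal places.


Components: [0.5992, 0.7174, 0.9079]
(1 - 0.5992) = 0.4008, running product = 0.4008
(1 - 0.7174) = 0.2826, running product = 0.1133
(1 - 0.9079) = 0.0921, running product = 0.0104
Product of (1-R_i) = 0.0104
R_sys = 1 - 0.0104 = 0.9896

0.9896


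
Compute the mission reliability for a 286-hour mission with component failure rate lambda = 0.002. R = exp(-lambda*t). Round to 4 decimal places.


lambda = 0.002
mission_time = 286
lambda * t = 0.002 * 286 = 0.572
R = exp(-0.572)
R = 0.5644

0.5644


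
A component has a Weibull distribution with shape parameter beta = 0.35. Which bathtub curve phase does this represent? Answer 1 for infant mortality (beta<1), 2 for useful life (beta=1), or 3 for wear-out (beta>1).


beta = 0.35
Compare beta to 1:
beta < 1 => infant mortality (phase 1)
beta = 1 => useful life (phase 2)
beta > 1 => wear-out (phase 3)
Since beta = 0.35, this is infant mortality (decreasing failure rate)
Phase = 1

1


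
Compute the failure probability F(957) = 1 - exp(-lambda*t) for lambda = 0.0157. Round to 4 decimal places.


lambda = 0.0157, t = 957
lambda * t = 15.0249
exp(-15.0249) = 0.0
F(t) = 1 - 0.0
F(t) = 1.0

1.0


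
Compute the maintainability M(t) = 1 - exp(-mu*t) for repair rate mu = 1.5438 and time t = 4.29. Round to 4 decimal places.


mu = 1.5438, t = 4.29
mu * t = 1.5438 * 4.29 = 6.6229
exp(-6.6229) = 0.0013
M(t) = 1 - 0.0013
M(t) = 0.9987

0.9987


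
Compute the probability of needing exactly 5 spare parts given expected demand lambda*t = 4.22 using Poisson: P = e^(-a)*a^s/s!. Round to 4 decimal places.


a = 4.22, s = 5
e^(-a) = e^(-4.22) = 0.0147
a^s = 4.22^5 = 1338.327
s! = 120
P = 0.0147 * 1338.327 / 120
P = 0.1639

0.1639


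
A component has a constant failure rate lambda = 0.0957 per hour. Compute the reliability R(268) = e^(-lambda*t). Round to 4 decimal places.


lambda = 0.0957
t = 268
lambda * t = 25.6476
R(t) = e^(-25.6476)
R(t) = 0.0

0.0


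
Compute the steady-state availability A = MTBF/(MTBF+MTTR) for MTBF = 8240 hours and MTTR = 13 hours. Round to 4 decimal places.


MTBF = 8240
MTTR = 13
MTBF + MTTR = 8253
A = 8240 / 8253
A = 0.9984

0.9984


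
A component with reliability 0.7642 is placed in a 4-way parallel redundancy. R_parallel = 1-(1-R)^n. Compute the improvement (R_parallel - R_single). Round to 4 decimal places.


R_single = 0.7642, n = 4
1 - R_single = 0.2358
(1 - R_single)^n = 0.2358^4 = 0.0031
R_parallel = 1 - 0.0031 = 0.9969
Improvement = 0.9969 - 0.7642
Improvement = 0.2327

0.2327


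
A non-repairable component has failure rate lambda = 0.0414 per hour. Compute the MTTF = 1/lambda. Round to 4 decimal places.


lambda = 0.0414
MTTF = 1 / 0.0414
MTTF = 24.1546

24.1546


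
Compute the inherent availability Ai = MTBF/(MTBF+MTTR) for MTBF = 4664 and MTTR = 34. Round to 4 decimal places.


MTBF = 4664
MTTR = 34
MTBF + MTTR = 4698
Ai = 4664 / 4698
Ai = 0.9928

0.9928


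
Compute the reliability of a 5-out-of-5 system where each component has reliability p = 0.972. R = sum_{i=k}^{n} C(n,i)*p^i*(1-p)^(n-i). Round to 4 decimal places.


k = 5, n = 5, p = 0.972
i=5: C(5,5)=1 * 0.972^5 * 0.028^0 = 0.8676
R = sum of terms = 0.8676

0.8676


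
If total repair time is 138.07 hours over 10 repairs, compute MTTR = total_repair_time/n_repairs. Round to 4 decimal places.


total_repair_time = 138.07
n_repairs = 10
MTTR = 138.07 / 10
MTTR = 13.807

13.807


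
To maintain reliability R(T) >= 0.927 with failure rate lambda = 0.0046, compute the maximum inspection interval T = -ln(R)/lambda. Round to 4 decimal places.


R_target = 0.927
lambda = 0.0046
-ln(0.927) = 0.0758
T = 0.0758 / 0.0046
T = 16.4786

16.4786


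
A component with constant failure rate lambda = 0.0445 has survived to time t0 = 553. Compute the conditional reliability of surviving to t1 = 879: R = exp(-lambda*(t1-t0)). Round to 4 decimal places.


lambda = 0.0445
t0 = 553, t1 = 879
t1 - t0 = 326
lambda * (t1-t0) = 0.0445 * 326 = 14.507
R = exp(-14.507)
R = 0.0

0.0


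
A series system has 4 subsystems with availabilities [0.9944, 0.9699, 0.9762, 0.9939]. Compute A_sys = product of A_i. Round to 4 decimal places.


Subsystems: [0.9944, 0.9699, 0.9762, 0.9939]
After subsystem 1 (A=0.9944): product = 0.9944
After subsystem 2 (A=0.9699): product = 0.9645
After subsystem 3 (A=0.9762): product = 0.9415
After subsystem 4 (A=0.9939): product = 0.9358
A_sys = 0.9358

0.9358


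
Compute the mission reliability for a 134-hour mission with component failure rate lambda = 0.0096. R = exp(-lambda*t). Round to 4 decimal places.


lambda = 0.0096
mission_time = 134
lambda * t = 0.0096 * 134 = 1.2864
R = exp(-1.2864)
R = 0.2763

0.2763


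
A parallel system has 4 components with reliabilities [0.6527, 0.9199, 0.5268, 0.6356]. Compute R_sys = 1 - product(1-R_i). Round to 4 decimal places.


Components: [0.6527, 0.9199, 0.5268, 0.6356]
(1 - 0.6527) = 0.3473, running product = 0.3473
(1 - 0.9199) = 0.0801, running product = 0.0278
(1 - 0.5268) = 0.4732, running product = 0.0132
(1 - 0.6356) = 0.3644, running product = 0.0048
Product of (1-R_i) = 0.0048
R_sys = 1 - 0.0048 = 0.9952

0.9952


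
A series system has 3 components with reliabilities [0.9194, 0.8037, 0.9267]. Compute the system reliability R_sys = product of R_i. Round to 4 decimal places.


Components: [0.9194, 0.8037, 0.9267]
After component 1 (R=0.9194): product = 0.9194
After component 2 (R=0.8037): product = 0.7389
After component 3 (R=0.9267): product = 0.6848
R_sys = 0.6848

0.6848


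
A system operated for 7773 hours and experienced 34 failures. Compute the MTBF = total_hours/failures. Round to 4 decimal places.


total_hours = 7773
failures = 34
MTBF = 7773 / 34
MTBF = 228.6176

228.6176


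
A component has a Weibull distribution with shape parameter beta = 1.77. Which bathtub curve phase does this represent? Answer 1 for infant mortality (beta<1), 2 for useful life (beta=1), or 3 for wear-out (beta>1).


beta = 1.77
Compare beta to 1:
beta < 1 => infant mortality (phase 1)
beta = 1 => useful life (phase 2)
beta > 1 => wear-out (phase 3)
Since beta = 1.77, this is wear-out (increasing failure rate)
Phase = 3

3


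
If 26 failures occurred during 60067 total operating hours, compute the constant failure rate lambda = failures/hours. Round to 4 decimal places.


failures = 26
total_hours = 60067
lambda = 26 / 60067
lambda = 0.0004

0.0004


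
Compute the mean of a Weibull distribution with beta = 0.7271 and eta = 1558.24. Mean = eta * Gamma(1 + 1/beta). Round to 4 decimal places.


beta = 0.7271, eta = 1558.24
1/beta = 1.3753
1 + 1/beta = 2.3753
Gamma(2.3753) = 1.2225
Mean = 1558.24 * 1.2225
Mean = 1904.9666

1904.9666


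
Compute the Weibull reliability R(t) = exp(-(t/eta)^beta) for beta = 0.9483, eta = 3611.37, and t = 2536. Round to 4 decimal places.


beta = 0.9483, eta = 3611.37, t = 2536
t/eta = 2536 / 3611.37 = 0.7022
(t/eta)^beta = 0.7022^0.9483 = 0.7152
R(t) = exp(-0.7152)
R(t) = 0.4891

0.4891


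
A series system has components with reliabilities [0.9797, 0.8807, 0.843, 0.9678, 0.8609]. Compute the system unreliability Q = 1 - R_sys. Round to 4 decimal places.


Components: [0.9797, 0.8807, 0.843, 0.9678, 0.8609]
After component 1: product = 0.9797
After component 2: product = 0.8628
After component 3: product = 0.7274
After component 4: product = 0.7039
After component 5: product = 0.606
R_sys = 0.606
Q = 1 - 0.606 = 0.394

0.394


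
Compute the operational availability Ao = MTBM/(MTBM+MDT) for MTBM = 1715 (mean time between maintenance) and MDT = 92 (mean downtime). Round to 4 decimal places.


MTBM = 1715
MDT = 92
MTBM + MDT = 1807
Ao = 1715 / 1807
Ao = 0.9491

0.9491


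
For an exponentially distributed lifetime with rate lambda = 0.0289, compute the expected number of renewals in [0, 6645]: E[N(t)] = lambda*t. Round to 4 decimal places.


lambda = 0.0289
t = 6645
E[N(t)] = lambda * t
E[N(t)] = 0.0289 * 6645
E[N(t)] = 192.0405

192.0405


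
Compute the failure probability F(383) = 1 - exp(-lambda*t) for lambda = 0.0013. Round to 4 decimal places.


lambda = 0.0013, t = 383
lambda * t = 0.4979
exp(-0.4979) = 0.6078
F(t) = 1 - 0.6078
F(t) = 0.3922

0.3922


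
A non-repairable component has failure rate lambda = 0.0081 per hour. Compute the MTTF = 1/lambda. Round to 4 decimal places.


lambda = 0.0081
MTTF = 1 / 0.0081
MTTF = 123.4568

123.4568


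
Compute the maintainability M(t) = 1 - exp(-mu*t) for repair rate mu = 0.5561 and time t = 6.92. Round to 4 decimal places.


mu = 0.5561, t = 6.92
mu * t = 0.5561 * 6.92 = 3.8482
exp(-3.8482) = 0.0213
M(t) = 1 - 0.0213
M(t) = 0.9787

0.9787


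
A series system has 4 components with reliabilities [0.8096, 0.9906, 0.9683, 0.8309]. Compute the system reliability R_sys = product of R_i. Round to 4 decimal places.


Components: [0.8096, 0.9906, 0.9683, 0.8309]
After component 1 (R=0.8096): product = 0.8096
After component 2 (R=0.9906): product = 0.802
After component 3 (R=0.9683): product = 0.7766
After component 4 (R=0.8309): product = 0.6452
R_sys = 0.6452

0.6452


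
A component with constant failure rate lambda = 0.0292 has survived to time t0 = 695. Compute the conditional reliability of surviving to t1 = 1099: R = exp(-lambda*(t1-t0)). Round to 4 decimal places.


lambda = 0.0292
t0 = 695, t1 = 1099
t1 - t0 = 404
lambda * (t1-t0) = 0.0292 * 404 = 11.7968
R = exp(-11.7968)
R = 0.0

0.0


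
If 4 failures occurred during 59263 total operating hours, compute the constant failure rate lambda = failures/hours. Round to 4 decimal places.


failures = 4
total_hours = 59263
lambda = 4 / 59263
lambda = 0.0001

0.0001


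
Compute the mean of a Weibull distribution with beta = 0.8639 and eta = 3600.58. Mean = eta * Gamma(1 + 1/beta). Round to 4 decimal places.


beta = 0.8639, eta = 3600.58
1/beta = 1.1575
1 + 1/beta = 2.1575
Gamma(2.1575) = 1.0772
Mean = 3600.58 * 1.0772
Mean = 3878.5176

3878.5176


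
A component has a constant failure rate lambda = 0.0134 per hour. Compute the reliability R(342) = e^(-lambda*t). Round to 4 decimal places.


lambda = 0.0134
t = 342
lambda * t = 4.5828
R(t) = e^(-4.5828)
R(t) = 0.0102

0.0102


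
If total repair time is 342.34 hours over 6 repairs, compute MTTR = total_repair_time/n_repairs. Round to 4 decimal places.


total_repair_time = 342.34
n_repairs = 6
MTTR = 342.34 / 6
MTTR = 57.0567

57.0567


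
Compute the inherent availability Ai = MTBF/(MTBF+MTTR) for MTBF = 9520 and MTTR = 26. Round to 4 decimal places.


MTBF = 9520
MTTR = 26
MTBF + MTTR = 9546
Ai = 9520 / 9546
Ai = 0.9973

0.9973


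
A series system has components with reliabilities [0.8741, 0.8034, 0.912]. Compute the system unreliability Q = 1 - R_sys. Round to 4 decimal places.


Components: [0.8741, 0.8034, 0.912]
After component 1: product = 0.8741
After component 2: product = 0.7023
After component 3: product = 0.6405
R_sys = 0.6405
Q = 1 - 0.6405 = 0.3595

0.3595


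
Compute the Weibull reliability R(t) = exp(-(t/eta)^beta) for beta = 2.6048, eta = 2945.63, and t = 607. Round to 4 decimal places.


beta = 2.6048, eta = 2945.63, t = 607
t/eta = 607 / 2945.63 = 0.2061
(t/eta)^beta = 0.2061^2.6048 = 0.0163
R(t) = exp(-0.0163)
R(t) = 0.9838

0.9838


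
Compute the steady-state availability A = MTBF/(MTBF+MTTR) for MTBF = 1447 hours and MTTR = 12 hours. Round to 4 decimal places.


MTBF = 1447
MTTR = 12
MTBF + MTTR = 1459
A = 1447 / 1459
A = 0.9918

0.9918


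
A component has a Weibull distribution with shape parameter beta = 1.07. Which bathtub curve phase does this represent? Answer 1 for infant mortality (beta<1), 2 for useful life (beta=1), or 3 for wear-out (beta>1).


beta = 1.07
Compare beta to 1:
beta < 1 => infant mortality (phase 1)
beta = 1 => useful life (phase 2)
beta > 1 => wear-out (phase 3)
Since beta = 1.07, this is wear-out (increasing failure rate)
Phase = 3

3


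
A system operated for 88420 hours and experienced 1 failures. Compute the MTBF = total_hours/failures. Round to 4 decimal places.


total_hours = 88420
failures = 1
MTBF = 88420 / 1
MTBF = 88420.0

88420.0


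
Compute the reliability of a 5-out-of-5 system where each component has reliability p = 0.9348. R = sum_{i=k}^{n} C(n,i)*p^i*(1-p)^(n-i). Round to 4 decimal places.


k = 5, n = 5, p = 0.9348
i=5: C(5,5)=1 * 0.9348^5 * 0.0652^0 = 0.7138
R = sum of terms = 0.7138

0.7138


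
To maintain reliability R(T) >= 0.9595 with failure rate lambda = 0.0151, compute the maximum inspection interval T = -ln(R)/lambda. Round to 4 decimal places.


R_target = 0.9595
lambda = 0.0151
-ln(0.9595) = 0.0413
T = 0.0413 / 0.0151
T = 2.7379

2.7379


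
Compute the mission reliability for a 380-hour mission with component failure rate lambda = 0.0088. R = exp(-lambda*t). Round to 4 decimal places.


lambda = 0.0088
mission_time = 380
lambda * t = 0.0088 * 380 = 3.344
R = exp(-3.344)
R = 0.0353

0.0353


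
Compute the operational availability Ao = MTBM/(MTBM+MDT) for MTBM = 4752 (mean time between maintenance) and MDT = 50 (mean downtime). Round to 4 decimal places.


MTBM = 4752
MDT = 50
MTBM + MDT = 4802
Ao = 4752 / 4802
Ao = 0.9896

0.9896


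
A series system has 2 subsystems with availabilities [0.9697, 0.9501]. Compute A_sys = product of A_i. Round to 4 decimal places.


Subsystems: [0.9697, 0.9501]
After subsystem 1 (A=0.9697): product = 0.9697
After subsystem 2 (A=0.9501): product = 0.9213
A_sys = 0.9213

0.9213


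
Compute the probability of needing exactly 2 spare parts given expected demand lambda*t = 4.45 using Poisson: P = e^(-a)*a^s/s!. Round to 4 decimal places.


a = 4.45, s = 2
e^(-a) = e^(-4.45) = 0.0117
a^s = 4.45^2 = 19.8025
s! = 2
P = 0.0117 * 19.8025 / 2
P = 0.1156

0.1156


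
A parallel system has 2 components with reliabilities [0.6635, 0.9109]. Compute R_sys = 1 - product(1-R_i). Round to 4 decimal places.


Components: [0.6635, 0.9109]
(1 - 0.6635) = 0.3365, running product = 0.3365
(1 - 0.9109) = 0.0891, running product = 0.03
Product of (1-R_i) = 0.03
R_sys = 1 - 0.03 = 0.97

0.97


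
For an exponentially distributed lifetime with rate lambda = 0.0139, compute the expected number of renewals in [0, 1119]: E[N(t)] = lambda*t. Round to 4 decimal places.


lambda = 0.0139
t = 1119
E[N(t)] = lambda * t
E[N(t)] = 0.0139 * 1119
E[N(t)] = 15.5541

15.5541


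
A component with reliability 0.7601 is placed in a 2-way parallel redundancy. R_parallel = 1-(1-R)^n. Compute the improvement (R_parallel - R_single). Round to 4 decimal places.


R_single = 0.7601, n = 2
1 - R_single = 0.2399
(1 - R_single)^n = 0.2399^2 = 0.0576
R_parallel = 1 - 0.0576 = 0.9424
Improvement = 0.9424 - 0.7601
Improvement = 0.1823

0.1823


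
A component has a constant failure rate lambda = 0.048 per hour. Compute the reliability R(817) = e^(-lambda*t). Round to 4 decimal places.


lambda = 0.048
t = 817
lambda * t = 39.216
R(t) = e^(-39.216)
R(t) = 0.0

0.0


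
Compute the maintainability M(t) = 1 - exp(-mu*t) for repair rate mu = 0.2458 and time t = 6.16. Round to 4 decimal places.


mu = 0.2458, t = 6.16
mu * t = 0.2458 * 6.16 = 1.5141
exp(-1.5141) = 0.22
M(t) = 1 - 0.22
M(t) = 0.78

0.78


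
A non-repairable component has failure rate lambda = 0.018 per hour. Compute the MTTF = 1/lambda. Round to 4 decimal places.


lambda = 0.018
MTTF = 1 / 0.018
MTTF = 55.5556

55.5556


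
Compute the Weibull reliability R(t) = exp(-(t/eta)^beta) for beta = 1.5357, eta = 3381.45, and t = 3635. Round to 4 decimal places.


beta = 1.5357, eta = 3381.45, t = 3635
t/eta = 3635 / 3381.45 = 1.075
(t/eta)^beta = 1.075^1.5357 = 1.1174
R(t) = exp(-1.1174)
R(t) = 0.3271

0.3271


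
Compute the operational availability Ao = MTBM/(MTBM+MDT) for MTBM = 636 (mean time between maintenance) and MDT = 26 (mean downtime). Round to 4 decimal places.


MTBM = 636
MDT = 26
MTBM + MDT = 662
Ao = 636 / 662
Ao = 0.9607

0.9607


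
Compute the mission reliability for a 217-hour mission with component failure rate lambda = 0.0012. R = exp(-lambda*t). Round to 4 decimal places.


lambda = 0.0012
mission_time = 217
lambda * t = 0.0012 * 217 = 0.2604
R = exp(-0.2604)
R = 0.7707

0.7707


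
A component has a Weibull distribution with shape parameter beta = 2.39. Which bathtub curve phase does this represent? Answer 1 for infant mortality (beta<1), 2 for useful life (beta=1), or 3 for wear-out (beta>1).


beta = 2.39
Compare beta to 1:
beta < 1 => infant mortality (phase 1)
beta = 1 => useful life (phase 2)
beta > 1 => wear-out (phase 3)
Since beta = 2.39, this is wear-out (increasing failure rate)
Phase = 3

3


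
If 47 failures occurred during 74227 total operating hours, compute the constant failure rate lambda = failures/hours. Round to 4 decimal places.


failures = 47
total_hours = 74227
lambda = 47 / 74227
lambda = 0.0006

0.0006


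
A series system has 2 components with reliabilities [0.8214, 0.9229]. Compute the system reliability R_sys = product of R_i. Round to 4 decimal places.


Components: [0.8214, 0.9229]
After component 1 (R=0.8214): product = 0.8214
After component 2 (R=0.9229): product = 0.7581
R_sys = 0.7581

0.7581


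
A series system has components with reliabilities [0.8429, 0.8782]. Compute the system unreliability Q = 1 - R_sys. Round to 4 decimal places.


Components: [0.8429, 0.8782]
After component 1: product = 0.8429
After component 2: product = 0.7402
R_sys = 0.7402
Q = 1 - 0.7402 = 0.2598

0.2598


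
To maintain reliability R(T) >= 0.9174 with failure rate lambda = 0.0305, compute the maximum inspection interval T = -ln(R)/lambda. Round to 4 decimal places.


R_target = 0.9174
lambda = 0.0305
-ln(0.9174) = 0.0862
T = 0.0862 / 0.0305
T = 2.8266

2.8266


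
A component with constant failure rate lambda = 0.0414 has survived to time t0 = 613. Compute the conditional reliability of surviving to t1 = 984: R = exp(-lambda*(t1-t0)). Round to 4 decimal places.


lambda = 0.0414
t0 = 613, t1 = 984
t1 - t0 = 371
lambda * (t1-t0) = 0.0414 * 371 = 15.3594
R = exp(-15.3594)
R = 0.0

0.0


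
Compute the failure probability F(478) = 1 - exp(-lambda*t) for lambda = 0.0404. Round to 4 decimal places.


lambda = 0.0404, t = 478
lambda * t = 19.3112
exp(-19.3112) = 0.0
F(t) = 1 - 0.0
F(t) = 1.0

1.0


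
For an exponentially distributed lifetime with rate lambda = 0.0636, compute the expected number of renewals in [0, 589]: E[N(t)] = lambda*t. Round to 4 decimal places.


lambda = 0.0636
t = 589
E[N(t)] = lambda * t
E[N(t)] = 0.0636 * 589
E[N(t)] = 37.4604

37.4604


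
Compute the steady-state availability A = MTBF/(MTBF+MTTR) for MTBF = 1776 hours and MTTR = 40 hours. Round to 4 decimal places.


MTBF = 1776
MTTR = 40
MTBF + MTTR = 1816
A = 1776 / 1816
A = 0.978

0.978


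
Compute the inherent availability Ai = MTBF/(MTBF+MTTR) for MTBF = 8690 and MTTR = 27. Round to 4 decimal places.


MTBF = 8690
MTTR = 27
MTBF + MTTR = 8717
Ai = 8690 / 8717
Ai = 0.9969

0.9969


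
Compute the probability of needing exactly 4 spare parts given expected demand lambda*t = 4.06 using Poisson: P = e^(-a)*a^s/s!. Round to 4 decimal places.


a = 4.06, s = 4
e^(-a) = e^(-4.06) = 0.0172
a^s = 4.06^4 = 271.7091
s! = 24
P = 0.0172 * 271.7091 / 24
P = 0.1953

0.1953


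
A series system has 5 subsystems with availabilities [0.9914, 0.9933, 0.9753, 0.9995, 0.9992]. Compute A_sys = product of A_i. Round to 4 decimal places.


Subsystems: [0.9914, 0.9933, 0.9753, 0.9995, 0.9992]
After subsystem 1 (A=0.9914): product = 0.9914
After subsystem 2 (A=0.9933): product = 0.9848
After subsystem 3 (A=0.9753): product = 0.9604
After subsystem 4 (A=0.9995): product = 0.96
After subsystem 5 (A=0.9992): product = 0.9592
A_sys = 0.9592

0.9592
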